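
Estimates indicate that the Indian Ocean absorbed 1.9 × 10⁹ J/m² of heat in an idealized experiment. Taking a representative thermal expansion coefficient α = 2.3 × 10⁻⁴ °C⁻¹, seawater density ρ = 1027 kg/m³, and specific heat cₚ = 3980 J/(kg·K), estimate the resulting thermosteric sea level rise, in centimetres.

Δh = αQ/(ρcₚ) = 2.3×10⁻⁴ × 1.9×10⁹ / (1027 × 3980) ≈ 0.10691 m

about 11 cm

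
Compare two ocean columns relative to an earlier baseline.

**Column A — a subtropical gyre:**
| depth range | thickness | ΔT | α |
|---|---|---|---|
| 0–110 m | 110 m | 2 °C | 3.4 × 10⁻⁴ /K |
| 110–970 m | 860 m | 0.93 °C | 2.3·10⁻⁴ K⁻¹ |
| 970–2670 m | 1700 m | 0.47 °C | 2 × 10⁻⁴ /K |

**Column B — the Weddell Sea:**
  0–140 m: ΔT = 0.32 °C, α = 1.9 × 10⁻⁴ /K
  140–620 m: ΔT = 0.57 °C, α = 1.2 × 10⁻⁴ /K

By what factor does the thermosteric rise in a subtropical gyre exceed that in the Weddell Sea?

A Layer 1: 3.4×10⁻⁴ × 2 × 110 = 0.07480 m
A 110–970 m: 0.93 × 2.3×10⁻⁴ × 860 = 0.183954 m
A Layer 3: 0.47 × 2×10⁻⁴ × 1700 = 0.15980 m
A total: 0.418554 m
B 140 × 1.9×10⁻⁴ × 0.32 = 0.008512 m
B 140–620 m: 1.2×10⁻⁴ × 480 × 0.57 = 0.032832 m
B total: 0.041344 m
Ratio: 0.418554 / 0.041344 ≈ 10.12

≈ 10×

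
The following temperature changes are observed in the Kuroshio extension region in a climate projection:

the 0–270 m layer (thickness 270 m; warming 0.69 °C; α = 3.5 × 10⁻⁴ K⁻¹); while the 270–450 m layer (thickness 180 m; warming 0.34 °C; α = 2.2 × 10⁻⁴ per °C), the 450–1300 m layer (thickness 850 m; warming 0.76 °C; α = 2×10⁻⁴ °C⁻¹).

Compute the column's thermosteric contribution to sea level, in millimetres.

Δh = 210 mm

270 × 3.5×10⁻⁴ × 0.69 = 0.065205 m
Layer 2: 2.2×10⁻⁴ × 0.34 × 180 = 0.013464 m
850 × 2×10⁻⁴ × 0.76 = 0.12920 m
Δh = 0.065205 + 0.013464 + 0.12920 = 0.207869 m ≈ 210 mm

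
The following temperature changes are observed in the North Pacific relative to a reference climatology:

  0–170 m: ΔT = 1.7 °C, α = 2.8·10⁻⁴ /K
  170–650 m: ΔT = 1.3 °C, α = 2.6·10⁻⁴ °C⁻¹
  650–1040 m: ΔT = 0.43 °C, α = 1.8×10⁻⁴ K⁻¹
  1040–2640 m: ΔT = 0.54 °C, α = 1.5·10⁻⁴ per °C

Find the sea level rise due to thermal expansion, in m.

about 0.403 m

0–170 m: 170 × 1.7 × 2.8×10⁻⁴ = 0.08092 m
Layer 2: 2.6×10⁻⁴ × 1.3 × 480 = 0.16224 m
1.8×10⁻⁴ × 390 × 0.43 = 0.030186 m
1040–2640 m: 1600 × 0.54 × 1.5×10⁻⁴ = 0.12960 m
Δh = 0.08092 + 0.16224 + 0.030186 + 0.12960 = 0.402946 m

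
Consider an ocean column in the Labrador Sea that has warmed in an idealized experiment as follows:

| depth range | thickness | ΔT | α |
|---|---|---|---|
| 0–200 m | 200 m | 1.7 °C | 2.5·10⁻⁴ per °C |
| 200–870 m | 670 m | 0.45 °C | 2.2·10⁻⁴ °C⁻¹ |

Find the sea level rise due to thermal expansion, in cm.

0–200 m: 1.7 × 2.5×10⁻⁴ × 200 = 0.08500 m
2.2×10⁻⁴ × 670 × 0.45 = 0.06633 m
Δh = 0.08500 + 0.06633 = 0.15133 m

about 15 cm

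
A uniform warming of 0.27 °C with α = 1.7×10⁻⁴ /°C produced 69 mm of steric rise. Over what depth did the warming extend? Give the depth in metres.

H = Δh/(αΔT) = 0.069 / (1.7×10⁻⁴ × 0.27) ≈ 1503 m

1500 m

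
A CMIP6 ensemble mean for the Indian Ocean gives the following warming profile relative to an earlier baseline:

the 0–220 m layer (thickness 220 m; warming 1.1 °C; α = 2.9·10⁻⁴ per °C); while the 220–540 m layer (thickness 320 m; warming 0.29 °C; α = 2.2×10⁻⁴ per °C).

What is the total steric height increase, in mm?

1.1 × 2.9×10⁻⁴ × 220 = 0.07018 m
2.2×10⁻⁴ × 0.29 × 320 = 0.020416 m
Δh = 0.07018 + 0.020416 = 0.090596 m

Δh = 90.6 mm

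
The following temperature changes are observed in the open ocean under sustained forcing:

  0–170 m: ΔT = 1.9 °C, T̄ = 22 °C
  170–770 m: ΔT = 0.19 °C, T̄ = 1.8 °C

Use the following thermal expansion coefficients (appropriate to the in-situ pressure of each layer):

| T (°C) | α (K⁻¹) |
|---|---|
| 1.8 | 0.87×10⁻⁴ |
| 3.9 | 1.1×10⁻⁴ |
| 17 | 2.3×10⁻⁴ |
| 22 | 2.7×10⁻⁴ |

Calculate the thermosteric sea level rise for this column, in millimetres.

97.1 mm

Layer 1 at 22 °C → α = 2.7×10⁻⁴ K⁻¹
Layer 2 at 1.8 °C → α = 0.87×10⁻⁴ K⁻¹
1.9 × 2.7×10⁻⁴ × 170 = 0.08721 m
Layer 2: 0.19 × 600 × 0.87×10⁻⁴ = 0.009918 m
Δh = 0.08721 + 0.009918 = 0.097128 m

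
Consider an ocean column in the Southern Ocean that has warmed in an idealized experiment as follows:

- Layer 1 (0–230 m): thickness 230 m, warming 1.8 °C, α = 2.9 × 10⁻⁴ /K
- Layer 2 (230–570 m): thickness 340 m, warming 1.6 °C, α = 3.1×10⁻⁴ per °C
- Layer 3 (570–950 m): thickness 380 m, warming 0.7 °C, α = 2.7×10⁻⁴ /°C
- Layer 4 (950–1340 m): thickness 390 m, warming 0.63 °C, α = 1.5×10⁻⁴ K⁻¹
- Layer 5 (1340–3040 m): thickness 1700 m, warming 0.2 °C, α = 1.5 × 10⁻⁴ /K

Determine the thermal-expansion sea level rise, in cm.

1.8 × 2.9×10⁻⁴ × 230 = 0.12006 m
Layer 2: 340 × 3.1×10⁻⁴ × 1.6 = 0.16864 m
380 × 2.7×10⁻⁴ × 0.7 = 0.07182 m
Layer 4: 0.63 × 390 × 1.5×10⁻⁴ = 0.036855 m
1340–3040 m: 0.2 × 1700 × 1.5×10⁻⁴ = 0.05100 m
Δh = 0.12006 + 0.16864 + 0.07182 + 0.036855 + 0.05100 = 0.448375 m

44.8 cm of thermosteric rise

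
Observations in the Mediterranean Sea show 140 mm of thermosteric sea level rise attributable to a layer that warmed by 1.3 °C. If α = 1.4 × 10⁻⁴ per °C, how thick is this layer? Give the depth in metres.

H = Δh/(αΔT) = 0.14 / (1.4×10⁻⁴ × 1.3) ≈ 769.2 m

about 769 m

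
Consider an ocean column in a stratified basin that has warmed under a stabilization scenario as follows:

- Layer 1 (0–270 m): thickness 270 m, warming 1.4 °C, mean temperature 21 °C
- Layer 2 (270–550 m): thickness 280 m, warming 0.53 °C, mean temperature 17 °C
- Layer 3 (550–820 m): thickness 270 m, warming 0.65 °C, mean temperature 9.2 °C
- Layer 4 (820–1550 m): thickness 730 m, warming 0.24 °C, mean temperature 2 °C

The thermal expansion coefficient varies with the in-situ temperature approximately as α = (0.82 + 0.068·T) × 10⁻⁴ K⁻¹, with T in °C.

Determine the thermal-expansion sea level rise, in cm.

15.6 cm

Layer 1: α = (0.82 + 0.068×21)×10⁻⁴ = 2.248×10⁻⁴ K⁻¹
Layer 2: α = (0.82 + 0.068×17)×10⁻⁴ = 1.976×10⁻⁴ K⁻¹
Layer 3: α = (0.82 + 0.068×9.2)×10⁻⁴ = 1.4456×10⁻⁴ K⁻¹
Layer 4: α = (0.82 + 0.068×2)×10⁻⁴ = 0.956×10⁻⁴ K⁻¹
Layer 1: 270 × 1.4 × 2.248×10⁻⁴ = 0.0849744 m
270–550 m: 280 × 1.976×10⁻⁴ × 0.53 = 0.02932384 m
550–820 m: 270 × 0.65 × 1.4456×10⁻⁴ = 0.02537028 m
730 × 0.956×10⁻⁴ × 0.24 = 0.01674912 m
Δh = 0.0849744 + 0.02932384 + 0.02537028 + 0.01674912 = 0.15641764 m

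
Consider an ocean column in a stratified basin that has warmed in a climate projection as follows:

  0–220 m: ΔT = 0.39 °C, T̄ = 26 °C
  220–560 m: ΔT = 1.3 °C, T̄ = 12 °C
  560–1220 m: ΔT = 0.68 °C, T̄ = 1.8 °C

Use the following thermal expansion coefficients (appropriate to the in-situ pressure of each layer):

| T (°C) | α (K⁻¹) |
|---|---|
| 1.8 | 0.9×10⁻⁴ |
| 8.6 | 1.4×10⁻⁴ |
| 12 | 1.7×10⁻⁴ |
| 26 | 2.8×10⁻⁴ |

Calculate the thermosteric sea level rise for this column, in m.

Layer 1 at 26 °C → α = 2.8×10⁻⁴ K⁻¹
Layer 2 at 12 °C → α = 1.7×10⁻⁴ K⁻¹
Layer 3 at 1.8 °C → α = 0.9×10⁻⁴ K⁻¹
220 × 0.39 × 2.8×10⁻⁴ = 0.024024 m
220–560 m: 1.7×10⁻⁴ × 340 × 1.3 = 0.07514 m
Layer 3: 660 × 0.68 × 0.9×10⁻⁴ = 0.040392 m
Δh = 0.024024 + 0.07514 + 0.040392 = 0.139556 m ≈ 0.14 m

Δh ≈ 0.14 m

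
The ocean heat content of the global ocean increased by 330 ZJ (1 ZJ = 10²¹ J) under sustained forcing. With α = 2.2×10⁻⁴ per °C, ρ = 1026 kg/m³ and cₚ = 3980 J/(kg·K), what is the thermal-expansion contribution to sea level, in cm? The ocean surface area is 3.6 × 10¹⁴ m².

4.94 cm of thermosteric rise

Per unit area: Q = 330×10²¹ / (3.6×10¹⁴) ≈ 9.167×10⁸ J/m²
Δh = αQ/(ρcₚ) = 2.2×10⁻⁴ × 9.167×10⁸ / (1026 × 3980) ≈ 0.049388 m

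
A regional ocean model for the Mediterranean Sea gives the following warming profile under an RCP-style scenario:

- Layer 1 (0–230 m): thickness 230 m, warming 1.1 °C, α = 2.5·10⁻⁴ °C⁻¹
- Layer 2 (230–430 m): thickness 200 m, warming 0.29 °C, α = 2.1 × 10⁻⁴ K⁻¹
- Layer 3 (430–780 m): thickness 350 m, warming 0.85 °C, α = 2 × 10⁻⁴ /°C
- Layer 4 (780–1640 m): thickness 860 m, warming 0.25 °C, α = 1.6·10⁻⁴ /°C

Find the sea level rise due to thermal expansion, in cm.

Δh ≈ 16.9 cm

0–230 m: 2.5×10⁻⁴ × 1.1 × 230 = 0.06325 m
Layer 2: 200 × 0.29 × 2.1×10⁻⁴ = 0.01218 m
2×10⁻⁴ × 350 × 0.85 = 0.05950 m
Layer 4: 1.6×10⁻⁴ × 0.25 × 860 = 0.03440 m
Δh = 0.06325 + 0.01218 + 0.05950 + 0.03440 = 0.16933 m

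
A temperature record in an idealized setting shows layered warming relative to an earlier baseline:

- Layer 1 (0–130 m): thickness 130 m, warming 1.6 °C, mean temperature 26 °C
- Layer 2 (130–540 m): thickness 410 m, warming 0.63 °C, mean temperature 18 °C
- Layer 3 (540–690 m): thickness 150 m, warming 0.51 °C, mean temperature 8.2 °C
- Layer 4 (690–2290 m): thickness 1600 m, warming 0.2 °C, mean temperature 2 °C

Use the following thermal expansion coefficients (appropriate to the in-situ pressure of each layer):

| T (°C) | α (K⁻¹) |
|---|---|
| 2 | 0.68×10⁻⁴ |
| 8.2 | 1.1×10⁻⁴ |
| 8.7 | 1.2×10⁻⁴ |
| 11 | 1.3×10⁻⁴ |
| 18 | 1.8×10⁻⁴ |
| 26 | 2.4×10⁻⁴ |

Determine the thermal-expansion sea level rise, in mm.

Layer 1 at 26 °C → α = 2.4×10⁻⁴ K⁻¹
Layer 2 at 18 °C → α = 1.8×10⁻⁴ K⁻¹
Layer 3 at 8.2 °C → α = 1.1×10⁻⁴ K⁻¹
Layer 4 at 2 °C → α = 0.68×10⁻⁴ K⁻¹
0–130 m: 1.6 × 130 × 2.4×10⁻⁴ = 0.04992 m
130–540 m: 0.63 × 1.8×10⁻⁴ × 410 = 0.046494 m
Layer 3: 1.1×10⁻⁴ × 150 × 0.51 = 0.008415 m
690–2290 m: 0.68×10⁻⁴ × 0.2 × 1600 = 0.02176 m
Δh = 0.04992 + 0.046494 + 0.008415 + 0.02176 = 0.126589 m ≈ 127 mm

Δh = 127 mm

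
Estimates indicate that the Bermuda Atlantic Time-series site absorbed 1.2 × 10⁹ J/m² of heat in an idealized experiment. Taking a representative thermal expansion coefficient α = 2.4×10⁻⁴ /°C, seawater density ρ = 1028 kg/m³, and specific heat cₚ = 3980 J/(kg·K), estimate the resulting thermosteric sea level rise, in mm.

Δh = αQ/(ρcₚ) = 2.4×10⁻⁴ × 1.2×10⁹ / (1028 × 3980) ≈ 0.070391 m

Δh ≈ 70.4 mm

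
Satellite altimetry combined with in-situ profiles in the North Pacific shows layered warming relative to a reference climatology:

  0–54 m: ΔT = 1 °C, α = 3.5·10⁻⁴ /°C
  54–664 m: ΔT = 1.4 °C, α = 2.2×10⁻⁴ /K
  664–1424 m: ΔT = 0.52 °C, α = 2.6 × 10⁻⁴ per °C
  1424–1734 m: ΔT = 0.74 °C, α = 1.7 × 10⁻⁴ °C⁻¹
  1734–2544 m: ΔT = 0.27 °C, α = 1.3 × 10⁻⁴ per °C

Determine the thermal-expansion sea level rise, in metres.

54 × 1 × 3.5×10⁻⁴ = 0.01890 m
1.4 × 2.2×10⁻⁴ × 610 = 0.18788 m
Layer 3: 760 × 0.52 × 2.6×10⁻⁴ = 0.102752 m
0.74 × 1.7×10⁻⁴ × 310 = 0.038998 m
Layer 5: 1.3×10⁻⁴ × 810 × 0.27 = 0.028431 m
Δh = 0.01890 + 0.18788 + 0.102752 + 0.038998 + 0.028431 = 0.376961 m

0.377 m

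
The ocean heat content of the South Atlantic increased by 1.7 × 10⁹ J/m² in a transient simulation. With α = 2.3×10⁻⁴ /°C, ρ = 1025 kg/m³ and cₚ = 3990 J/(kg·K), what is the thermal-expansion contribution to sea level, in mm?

Δh = αQ/(ρcₚ) = 2.3×10⁻⁴ × 1.7×10⁹ / (1025 × 3990) ≈ 0.095605 m

Δh ≈ 96 mm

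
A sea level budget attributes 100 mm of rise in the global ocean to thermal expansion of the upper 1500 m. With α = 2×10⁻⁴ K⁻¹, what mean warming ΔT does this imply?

ΔT = Δh/(αH) = 0.1 / (2×10⁻⁴ × 1500) ≈ 0.3333 K

0.33 K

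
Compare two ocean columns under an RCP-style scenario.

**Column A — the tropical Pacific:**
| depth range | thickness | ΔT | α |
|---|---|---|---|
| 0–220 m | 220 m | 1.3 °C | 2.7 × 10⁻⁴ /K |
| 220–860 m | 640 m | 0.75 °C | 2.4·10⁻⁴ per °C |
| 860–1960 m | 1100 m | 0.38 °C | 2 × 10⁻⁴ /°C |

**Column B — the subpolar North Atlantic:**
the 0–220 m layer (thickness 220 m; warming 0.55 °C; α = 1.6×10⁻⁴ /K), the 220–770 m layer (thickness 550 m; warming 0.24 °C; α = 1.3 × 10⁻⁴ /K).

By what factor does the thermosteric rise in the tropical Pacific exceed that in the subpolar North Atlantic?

A Layer 1: 2.7×10⁻⁴ × 1.3 × 220 = 0.07722 m
A 220–860 m: 640 × 0.75 × 2.4×10⁻⁴ = 0.11520 m
A 1100 × 2×10⁻⁴ × 0.38 = 0.08360 m
A total: 0.27602 m
B Layer 1: 1.6×10⁻⁴ × 220 × 0.55 = 0.01936 m
B 220–770 m: 550 × 0.24 × 1.3×10⁻⁴ = 0.01716 m
B total: 0.03652 m
Ratio: 0.27602 / 0.03652 ≈ 7.558

≈ 7.56×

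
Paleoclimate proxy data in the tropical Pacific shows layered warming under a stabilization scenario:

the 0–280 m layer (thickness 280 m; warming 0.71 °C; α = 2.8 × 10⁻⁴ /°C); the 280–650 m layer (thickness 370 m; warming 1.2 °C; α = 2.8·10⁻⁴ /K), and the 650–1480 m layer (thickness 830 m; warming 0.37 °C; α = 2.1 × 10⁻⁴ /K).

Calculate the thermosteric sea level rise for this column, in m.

0.71 × 280 × 2.8×10⁻⁴ = 0.055664 m
280–650 m: 2.8×10⁻⁴ × 1.2 × 370 = 0.12432 m
650–1480 m: 830 × 0.37 × 2.1×10⁻⁴ = 0.064491 m
Δh = 0.055664 + 0.12432 + 0.064491 = 0.244475 m ≈ 0.244 m

Δh ≈ 0.244 m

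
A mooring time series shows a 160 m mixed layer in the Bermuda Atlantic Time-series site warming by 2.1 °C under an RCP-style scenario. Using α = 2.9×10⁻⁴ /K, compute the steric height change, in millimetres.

Δh ≈ 97.4 mm

Δh = αΔT·H = 2.9×10⁻⁴ × 2.1 × 160 = 0.09744 m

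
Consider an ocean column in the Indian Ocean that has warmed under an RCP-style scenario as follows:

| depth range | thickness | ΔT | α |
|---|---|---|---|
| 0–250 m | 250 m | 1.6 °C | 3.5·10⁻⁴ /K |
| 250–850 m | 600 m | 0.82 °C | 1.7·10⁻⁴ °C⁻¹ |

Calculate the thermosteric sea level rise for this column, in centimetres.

Δh ≈ 22.4 cm

3.5×10⁻⁴ × 250 × 1.6 = 0.14000 m
250–850 m: 600 × 1.7×10⁻⁴ × 0.82 = 0.08364 m
Δh = 0.14000 + 0.08364 = 0.22364 m ≈ 22.4 cm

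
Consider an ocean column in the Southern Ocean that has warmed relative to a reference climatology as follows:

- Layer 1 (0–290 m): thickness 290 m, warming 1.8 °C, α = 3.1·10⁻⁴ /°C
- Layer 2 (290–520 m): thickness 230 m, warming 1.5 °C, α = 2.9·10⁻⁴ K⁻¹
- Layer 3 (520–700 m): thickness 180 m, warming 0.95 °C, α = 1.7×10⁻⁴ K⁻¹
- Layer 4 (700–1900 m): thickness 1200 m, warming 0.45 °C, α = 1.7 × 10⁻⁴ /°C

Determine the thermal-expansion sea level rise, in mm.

Layer 1: 1.8 × 3.1×10⁻⁴ × 290 = 0.16182 m
2.9×10⁻⁴ × 1.5 × 230 = 0.10005 m
Layer 3: 0.95 × 180 × 1.7×10⁻⁴ = 0.02907 m
0.45 × 1200 × 1.7×10⁻⁴ = 0.09180 m
Δh = 0.16182 + 0.10005 + 0.02907 + 0.09180 = 0.38274 m

Δh ≈ 383 mm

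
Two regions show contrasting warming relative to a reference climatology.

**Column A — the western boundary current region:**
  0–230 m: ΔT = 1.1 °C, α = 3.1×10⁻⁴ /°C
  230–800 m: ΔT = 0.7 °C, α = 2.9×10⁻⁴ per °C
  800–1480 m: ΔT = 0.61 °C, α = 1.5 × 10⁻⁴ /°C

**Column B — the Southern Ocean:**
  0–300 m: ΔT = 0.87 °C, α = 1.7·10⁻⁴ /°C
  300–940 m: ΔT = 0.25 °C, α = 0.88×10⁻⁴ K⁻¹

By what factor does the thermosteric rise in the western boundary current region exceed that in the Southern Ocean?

A 0–230 m: 1.1 × 3.1×10⁻⁴ × 230 = 0.07843 m
A Layer 2: 2.9×10⁻⁴ × 570 × 0.7 = 0.11571 m
A Layer 3: 680 × 1.5×10⁻⁴ × 0.61 = 0.06222 m
A total: 0.25636 m
B 0–300 m: 1.7×10⁻⁴ × 0.87 × 300 = 0.04437 m
B 300–940 m: 640 × 0.25 × 0.88×10⁻⁴ = 0.01408 m
B total: 0.05845 m
Ratio: 0.25636 / 0.05845 ≈ 4.386

4.4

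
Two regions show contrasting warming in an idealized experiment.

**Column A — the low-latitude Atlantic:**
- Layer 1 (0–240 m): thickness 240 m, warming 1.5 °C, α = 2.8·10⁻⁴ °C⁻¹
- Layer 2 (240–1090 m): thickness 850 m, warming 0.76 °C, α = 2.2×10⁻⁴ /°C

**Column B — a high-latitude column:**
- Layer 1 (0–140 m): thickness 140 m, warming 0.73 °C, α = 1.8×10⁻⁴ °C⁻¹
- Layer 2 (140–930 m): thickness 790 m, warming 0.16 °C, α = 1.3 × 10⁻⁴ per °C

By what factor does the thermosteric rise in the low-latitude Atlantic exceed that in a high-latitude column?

7.0

A 1.5 × 240 × 2.8×10⁻⁴ = 0.10080 m
A 850 × 0.76 × 2.2×10⁻⁴ = 0.14212 m
A total: 0.24292 m
B 0–140 m: 0.73 × 1.8×10⁻⁴ × 140 = 0.018396 m
B 140–930 m: 790 × 0.16 × 1.3×10⁻⁴ = 0.016432 m
B total: 0.034828 m
Ratio: 0.24292 / 0.034828 ≈ 6.975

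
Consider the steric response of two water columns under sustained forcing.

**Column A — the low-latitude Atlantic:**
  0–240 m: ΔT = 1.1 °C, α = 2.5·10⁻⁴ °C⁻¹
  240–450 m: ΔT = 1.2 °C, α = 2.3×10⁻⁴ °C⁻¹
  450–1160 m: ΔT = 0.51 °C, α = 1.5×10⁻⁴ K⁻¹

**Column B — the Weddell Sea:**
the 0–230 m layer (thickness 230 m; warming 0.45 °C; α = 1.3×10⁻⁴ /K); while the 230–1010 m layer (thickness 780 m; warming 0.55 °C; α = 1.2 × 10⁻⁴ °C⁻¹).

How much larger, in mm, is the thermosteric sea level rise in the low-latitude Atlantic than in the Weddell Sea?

A 0–240 m: 1.1 × 2.5×10⁻⁴ × 240 = 0.06600 m
A 240–450 m: 210 × 1.2 × 2.3×10⁻⁴ = 0.05796 m
A 1.5×10⁻⁴ × 710 × 0.51 = 0.054315 m
A total: 0.178275 m
B 0–230 m: 0.45 × 1.3×10⁻⁴ × 230 = 0.013455 m
B Layer 2: 0.55 × 780 × 1.2×10⁻⁴ = 0.05148 m
B total: 0.064935 m
Difference: 0.178275 − 0.064935 = 0.11334 m

110 mm larger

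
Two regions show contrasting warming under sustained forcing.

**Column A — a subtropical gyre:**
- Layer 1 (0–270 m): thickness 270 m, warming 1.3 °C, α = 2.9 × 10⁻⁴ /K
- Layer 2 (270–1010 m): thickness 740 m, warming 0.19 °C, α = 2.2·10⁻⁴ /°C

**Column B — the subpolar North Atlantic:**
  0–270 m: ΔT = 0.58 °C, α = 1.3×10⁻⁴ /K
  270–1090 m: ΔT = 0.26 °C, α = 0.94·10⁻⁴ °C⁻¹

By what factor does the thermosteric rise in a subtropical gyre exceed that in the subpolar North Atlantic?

A 0–270 m: 2.9×10⁻⁴ × 270 × 1.3 = 0.10179 m
A 270–1010 m: 0.19 × 740 × 2.2×10⁻⁴ = 0.030932 m
A total: 0.132722 m
B Layer 1: 1.3×10⁻⁴ × 270 × 0.58 = 0.020358 m
B 270–1090 m: 820 × 0.94×10⁻⁴ × 0.26 = 0.0200408 m
B total: 0.0403988 m
Ratio: 0.132722 / 0.0403988 ≈ 3.285

3.3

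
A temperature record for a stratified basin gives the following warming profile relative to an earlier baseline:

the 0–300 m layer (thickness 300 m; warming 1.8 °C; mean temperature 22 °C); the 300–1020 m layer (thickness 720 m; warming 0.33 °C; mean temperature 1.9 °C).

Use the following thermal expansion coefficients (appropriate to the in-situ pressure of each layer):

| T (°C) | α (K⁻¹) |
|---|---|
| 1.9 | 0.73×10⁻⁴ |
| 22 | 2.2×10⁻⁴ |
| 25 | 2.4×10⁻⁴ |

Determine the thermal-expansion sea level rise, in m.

Layer 1 at 22 °C → α = 2.2×10⁻⁴ K⁻¹
Layer 2 at 1.9 °C → α = 0.73×10⁻⁴ K⁻¹
0–300 m: 1.8 × 2.2×10⁻⁴ × 300 = 0.11880 m
300–1020 m: 0.73×10⁻⁴ × 0.33 × 720 = 0.0173448 m
Δh = 0.11880 + 0.0173448 = 0.1361448 m

about 0.136 m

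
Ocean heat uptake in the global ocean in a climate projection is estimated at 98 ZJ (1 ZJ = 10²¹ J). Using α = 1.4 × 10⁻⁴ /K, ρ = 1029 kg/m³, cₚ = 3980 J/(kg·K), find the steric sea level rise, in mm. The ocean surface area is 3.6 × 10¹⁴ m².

9.31 mm

Per unit area: Q = 98×10²¹ / (3.6×10¹⁴) ≈ 2.722×10⁸ J/m²
Δh = αQ/(ρcₚ) = 1.4×10⁻⁴ × 2.722×10⁸ / (1029 × 3980) ≈ 0.009305 m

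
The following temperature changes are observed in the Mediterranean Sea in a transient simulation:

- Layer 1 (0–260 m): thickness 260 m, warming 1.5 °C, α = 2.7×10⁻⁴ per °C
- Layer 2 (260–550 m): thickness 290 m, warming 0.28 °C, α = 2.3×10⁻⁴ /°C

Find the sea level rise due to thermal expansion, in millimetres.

Layer 1: 260 × 2.7×10⁻⁴ × 1.5 = 0.10530 m
Layer 2: 0.28 × 2.3×10⁻⁴ × 290 = 0.018676 m
Δh = 0.10530 + 0.018676 = 0.123976 m ≈ 124 mm

Δh ≈ 124 mm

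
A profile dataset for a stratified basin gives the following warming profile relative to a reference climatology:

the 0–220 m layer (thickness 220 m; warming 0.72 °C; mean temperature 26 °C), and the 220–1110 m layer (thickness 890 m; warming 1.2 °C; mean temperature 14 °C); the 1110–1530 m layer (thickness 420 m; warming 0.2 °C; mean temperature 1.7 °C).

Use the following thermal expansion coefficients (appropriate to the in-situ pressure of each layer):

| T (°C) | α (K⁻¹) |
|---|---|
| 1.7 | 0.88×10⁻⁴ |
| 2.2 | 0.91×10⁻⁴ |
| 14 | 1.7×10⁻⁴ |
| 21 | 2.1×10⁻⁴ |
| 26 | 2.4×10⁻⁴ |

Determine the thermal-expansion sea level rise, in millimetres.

Layer 1 at 26 °C → α = 2.4×10⁻⁴ K⁻¹
Layer 2 at 14 °C → α = 1.7×10⁻⁴ K⁻¹
Layer 3 at 1.7 °C → α = 0.88×10⁻⁴ K⁻¹
Layer 1: 220 × 2.4×10⁻⁴ × 0.72 = 0.038016 m
Layer 2: 890 × 1.2 × 1.7×10⁻⁴ = 0.18156 m
1110–1530 m: 0.88×10⁻⁴ × 420 × 0.2 = 0.007392 m
Δh = 0.038016 + 0.18156 + 0.007392 = 0.226968 m

Δh = 227 mm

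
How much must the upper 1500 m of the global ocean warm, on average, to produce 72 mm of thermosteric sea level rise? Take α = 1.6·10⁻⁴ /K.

ΔT = Δh/(αH) = 0.072 / (1.6×10⁻⁴ × 1500) = 0.3000 K

ΔT ≈ 0.300 K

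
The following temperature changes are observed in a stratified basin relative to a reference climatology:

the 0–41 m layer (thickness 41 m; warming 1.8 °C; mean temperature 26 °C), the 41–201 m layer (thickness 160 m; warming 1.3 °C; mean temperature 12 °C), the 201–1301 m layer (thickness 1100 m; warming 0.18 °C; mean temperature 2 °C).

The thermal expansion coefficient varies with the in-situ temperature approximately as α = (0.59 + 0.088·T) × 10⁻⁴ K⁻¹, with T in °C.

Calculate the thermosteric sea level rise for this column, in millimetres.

Layer 1: α = (0.59 + 0.088×26)×10⁻⁴ = 2.878×10⁻⁴ K⁻¹
Layer 2: α = (0.59 + 0.088×12)×10⁻⁴ = 1.646×10⁻⁴ K⁻¹
Layer 3: α = (0.59 + 0.088×2)×10⁻⁴ = 0.766×10⁻⁴ K⁻¹
Layer 1: 41 × 1.8 × 2.878×10⁻⁴ = 0.02123964 m
1.646×10⁻⁴ × 1.3 × 160 = 0.0342368 m
1100 × 0.766×10⁻⁴ × 0.18 = 0.0151668 m
Δh = 0.02123964 + 0.0342368 + 0.0151668 = 0.07064324 m

Δh ≈ 70.6 mm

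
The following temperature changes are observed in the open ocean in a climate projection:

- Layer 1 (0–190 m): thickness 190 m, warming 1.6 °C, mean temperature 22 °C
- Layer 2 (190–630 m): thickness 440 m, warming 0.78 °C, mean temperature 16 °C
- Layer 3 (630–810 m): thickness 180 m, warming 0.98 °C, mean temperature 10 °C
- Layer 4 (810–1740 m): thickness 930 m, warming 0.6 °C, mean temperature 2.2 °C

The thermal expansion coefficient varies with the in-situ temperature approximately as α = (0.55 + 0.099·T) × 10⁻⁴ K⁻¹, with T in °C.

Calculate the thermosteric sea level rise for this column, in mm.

Layer 1: α = (0.55 + 0.099×22)×10⁻⁴ = 2.728×10⁻⁴ K⁻¹
Layer 2: α = (0.55 + 0.099×16)×10⁻⁴ = 2.134×10⁻⁴ K⁻¹
Layer 3: α = (0.55 + 0.099×10)×10⁻⁴ = 1.54×10⁻⁴ K⁻¹
Layer 4: α = (0.55 + 0.099×2.2)×10⁻⁴ = 0.7678×10⁻⁴ K⁻¹
Layer 1: 1.6 × 190 × 2.728×10⁻⁴ = 0.0829312 m
190–630 m: 2.134×10⁻⁴ × 440 × 0.78 = 0.07323888 m
1.54×10⁻⁴ × 0.98 × 180 = 0.0271656 m
0.6 × 930 × 0.7678×10⁻⁴ = 0.04284324 m
Δh = 0.0829312 + 0.07323888 + 0.0271656 + 0.04284324 = 0.22617892 m

Δh = 230 mm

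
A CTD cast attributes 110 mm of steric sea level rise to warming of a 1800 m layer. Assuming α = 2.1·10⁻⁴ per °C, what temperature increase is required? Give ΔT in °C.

0.291 °C

ΔT = Δh/(αH) = 0.11 / (2.1×10⁻⁴ × 1800) ≈ 0.2910 °C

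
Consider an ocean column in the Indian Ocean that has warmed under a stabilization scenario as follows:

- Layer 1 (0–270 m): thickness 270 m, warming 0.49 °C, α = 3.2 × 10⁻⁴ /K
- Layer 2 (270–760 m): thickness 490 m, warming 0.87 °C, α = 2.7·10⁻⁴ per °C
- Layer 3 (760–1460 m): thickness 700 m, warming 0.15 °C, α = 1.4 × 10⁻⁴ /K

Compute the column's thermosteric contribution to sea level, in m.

0.49 × 270 × 3.2×10⁻⁴ = 0.042336 m
Layer 2: 2.7×10⁻⁴ × 0.87 × 490 = 0.115101 m
700 × 1.4×10⁻⁴ × 0.15 = 0.01470 m
Δh = 0.042336 + 0.115101 + 0.01470 = 0.172137 m ≈ 0.172 m

0.172 m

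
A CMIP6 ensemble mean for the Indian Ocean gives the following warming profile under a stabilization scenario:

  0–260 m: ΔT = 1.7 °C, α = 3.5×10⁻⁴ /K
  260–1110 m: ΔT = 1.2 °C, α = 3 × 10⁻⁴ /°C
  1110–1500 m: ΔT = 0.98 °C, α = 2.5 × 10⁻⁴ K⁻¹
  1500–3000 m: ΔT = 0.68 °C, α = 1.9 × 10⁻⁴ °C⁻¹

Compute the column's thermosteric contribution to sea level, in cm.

1.7 × 260 × 3.5×10⁻⁴ = 0.15470 m
3×10⁻⁴ × 1.2 × 850 = 0.30600 m
390 × 0.98 × 2.5×10⁻⁴ = 0.09555 m
1500 × 0.68 × 1.9×10⁻⁴ = 0.19380 m
Δh = 0.15470 + 0.30600 + 0.09555 + 0.19380 = 0.75005 m

about 75.0 cm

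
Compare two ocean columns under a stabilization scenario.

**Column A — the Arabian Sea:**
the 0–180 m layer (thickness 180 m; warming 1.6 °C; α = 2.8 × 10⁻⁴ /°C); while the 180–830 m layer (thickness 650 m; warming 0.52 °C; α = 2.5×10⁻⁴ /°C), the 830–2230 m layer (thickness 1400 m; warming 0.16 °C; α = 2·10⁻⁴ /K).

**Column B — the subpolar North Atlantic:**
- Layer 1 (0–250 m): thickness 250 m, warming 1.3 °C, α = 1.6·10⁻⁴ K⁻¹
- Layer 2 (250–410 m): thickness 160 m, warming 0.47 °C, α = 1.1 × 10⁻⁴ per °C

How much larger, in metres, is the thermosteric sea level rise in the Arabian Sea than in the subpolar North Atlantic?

A 180 × 1.6 × 2.8×10⁻⁴ = 0.08064 m
A 650 × 0.52 × 2.5×10⁻⁴ = 0.08450 m
A 830–2230 m: 2×10⁻⁴ × 1400 × 0.16 = 0.04480 m
A total: 0.20994 m
B Layer 1: 1.3 × 250 × 1.6×10⁻⁴ = 0.05200 m
B 250–410 m: 160 × 0.47 × 1.1×10⁻⁴ = 0.008272 m
B total: 0.060272 m
Difference: 0.20994 − 0.060272 = 0.149668 m

Δh_A − Δh_B ≈ 0.15 m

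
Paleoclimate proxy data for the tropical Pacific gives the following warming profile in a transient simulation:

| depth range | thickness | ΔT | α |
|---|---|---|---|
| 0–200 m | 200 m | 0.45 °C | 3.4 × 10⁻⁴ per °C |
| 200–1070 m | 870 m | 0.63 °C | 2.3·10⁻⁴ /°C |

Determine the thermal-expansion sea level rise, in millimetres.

Δh ≈ 157 mm

0–200 m: 0.45 × 200 × 3.4×10⁻⁴ = 0.03060 m
Layer 2: 0.63 × 870 × 2.3×10⁻⁴ = 0.126063 m
Δh = 0.03060 + 0.126063 = 0.156663 m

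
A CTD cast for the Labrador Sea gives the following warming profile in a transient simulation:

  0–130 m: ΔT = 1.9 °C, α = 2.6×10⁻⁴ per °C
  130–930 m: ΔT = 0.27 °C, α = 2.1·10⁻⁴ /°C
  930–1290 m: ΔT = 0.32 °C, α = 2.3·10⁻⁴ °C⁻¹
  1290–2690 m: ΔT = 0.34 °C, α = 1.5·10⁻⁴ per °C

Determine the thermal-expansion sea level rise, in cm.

Δh = 21 cm

0–130 m: 130 × 2.6×10⁻⁴ × 1.9 = 0.06422 m
130–930 m: 2.1×10⁻⁴ × 0.27 × 800 = 0.04536 m
930–1290 m: 2.3×10⁻⁴ × 360 × 0.32 = 0.026496 m
1290–2690 m: 0.34 × 1.5×10⁻⁴ × 1400 = 0.07140 m
Δh = 0.06422 + 0.04536 + 0.026496 + 0.07140 = 0.207476 m ≈ 21 cm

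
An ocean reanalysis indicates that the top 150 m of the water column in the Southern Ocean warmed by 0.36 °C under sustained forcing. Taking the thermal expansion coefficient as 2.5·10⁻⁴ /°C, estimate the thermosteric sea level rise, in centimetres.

Δh = αΔT·H = 2.5×10⁻⁴ × 0.36 × 150 = 0.01350 m

Δh = 1.4 cm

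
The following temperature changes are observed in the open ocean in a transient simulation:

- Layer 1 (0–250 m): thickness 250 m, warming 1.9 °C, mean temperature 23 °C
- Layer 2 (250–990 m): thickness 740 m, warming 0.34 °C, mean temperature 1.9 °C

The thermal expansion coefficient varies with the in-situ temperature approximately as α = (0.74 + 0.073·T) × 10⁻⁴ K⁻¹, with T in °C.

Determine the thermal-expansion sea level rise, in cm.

14 cm

Layer 1: α = (0.74 + 0.073×23)×10⁻⁴ = 2.419×10⁻⁴ K⁻¹
Layer 2: α = (0.74 + 0.073×1.9)×10⁻⁴ = 0.8787×10⁻⁴ K⁻¹
0–250 m: 250 × 2.419×10⁻⁴ × 1.9 = 0.1149025 m
Layer 2: 0.34 × 740 × 0.8787×10⁻⁴ = 0.022108092 m
Δh = 0.1149025 + 0.022108092 = 0.137010592 m ≈ 14 cm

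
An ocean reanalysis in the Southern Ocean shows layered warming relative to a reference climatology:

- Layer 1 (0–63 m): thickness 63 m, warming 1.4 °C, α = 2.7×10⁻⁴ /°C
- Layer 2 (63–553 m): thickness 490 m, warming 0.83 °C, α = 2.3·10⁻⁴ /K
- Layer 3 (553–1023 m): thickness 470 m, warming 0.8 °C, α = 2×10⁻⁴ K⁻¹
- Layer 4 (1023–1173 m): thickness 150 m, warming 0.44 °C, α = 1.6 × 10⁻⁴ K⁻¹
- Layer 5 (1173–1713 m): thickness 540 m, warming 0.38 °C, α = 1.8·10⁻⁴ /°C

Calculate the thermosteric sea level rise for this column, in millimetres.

about 240 mm

63 × 2.7×10⁻⁴ × 1.4 = 0.023814 m
0.83 × 2.3×10⁻⁴ × 490 = 0.093541 m
470 × 0.8 × 2×10⁻⁴ = 0.07520 m
0.44 × 150 × 1.6×10⁻⁴ = 0.01056 m
Layer 5: 0.38 × 1.8×10⁻⁴ × 540 = 0.036936 m
Δh = 0.023814 + 0.093541 + 0.07520 + 0.01056 + 0.036936 = 0.240051 m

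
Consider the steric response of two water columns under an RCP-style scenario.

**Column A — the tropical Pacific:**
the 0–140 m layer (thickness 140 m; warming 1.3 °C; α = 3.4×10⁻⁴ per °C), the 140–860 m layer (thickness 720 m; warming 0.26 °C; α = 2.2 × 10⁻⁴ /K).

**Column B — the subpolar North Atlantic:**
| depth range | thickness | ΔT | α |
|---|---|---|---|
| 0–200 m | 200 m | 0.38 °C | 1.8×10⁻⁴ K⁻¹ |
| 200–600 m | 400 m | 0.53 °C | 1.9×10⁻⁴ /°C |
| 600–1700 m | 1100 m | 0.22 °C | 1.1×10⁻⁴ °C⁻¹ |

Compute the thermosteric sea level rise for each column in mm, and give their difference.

A 0–140 m: 140 × 3.4×10⁻⁴ × 1.3 = 0.06188 m
A 140–860 m: 2.2×10⁻⁴ × 0.26 × 720 = 0.041184 m
A total: 0.103064 m
B Layer 1: 1.8×10⁻⁴ × 200 × 0.38 = 0.01368 m
B Layer 2: 0.53 × 1.9×10⁻⁴ × 400 = 0.04028 m
B 600–1700 m: 1.1×10⁻⁴ × 1100 × 0.22 = 0.02662 m
B total: 0.08058 m
Difference: 0.103064 − 0.08058 = 0.022484 m

Δh_A ≈ 100 mm, Δh_B ≈ 81 mm; difference ≈ 22 mm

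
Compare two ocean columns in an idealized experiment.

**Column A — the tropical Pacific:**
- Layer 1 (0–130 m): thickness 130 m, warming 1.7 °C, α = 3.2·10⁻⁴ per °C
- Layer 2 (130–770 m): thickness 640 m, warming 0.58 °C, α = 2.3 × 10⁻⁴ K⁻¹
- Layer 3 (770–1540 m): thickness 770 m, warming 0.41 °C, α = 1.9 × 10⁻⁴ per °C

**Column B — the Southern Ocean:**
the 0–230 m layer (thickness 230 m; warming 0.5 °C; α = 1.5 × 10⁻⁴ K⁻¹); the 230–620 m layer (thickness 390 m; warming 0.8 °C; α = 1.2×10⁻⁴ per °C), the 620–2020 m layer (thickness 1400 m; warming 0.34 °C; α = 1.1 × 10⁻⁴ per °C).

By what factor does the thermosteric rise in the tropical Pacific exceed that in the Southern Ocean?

≈ 2.02×

A 0–130 m: 3.2×10⁻⁴ × 130 × 1.7 = 0.07072 m
A 2.3×10⁻⁴ × 0.58 × 640 = 0.085376 m
A Layer 3: 770 × 1.9×10⁻⁴ × 0.41 = 0.059983 m
A total: 0.216079 m
B Layer 1: 230 × 1.5×10⁻⁴ × 0.5 = 0.01725 m
B Layer 2: 390 × 1.2×10⁻⁴ × 0.8 = 0.03744 m
B Layer 3: 1.1×10⁻⁴ × 0.34 × 1400 = 0.05236 m
B total: 0.10705 m
Ratio: 0.216079 / 0.10705 ≈ 2.018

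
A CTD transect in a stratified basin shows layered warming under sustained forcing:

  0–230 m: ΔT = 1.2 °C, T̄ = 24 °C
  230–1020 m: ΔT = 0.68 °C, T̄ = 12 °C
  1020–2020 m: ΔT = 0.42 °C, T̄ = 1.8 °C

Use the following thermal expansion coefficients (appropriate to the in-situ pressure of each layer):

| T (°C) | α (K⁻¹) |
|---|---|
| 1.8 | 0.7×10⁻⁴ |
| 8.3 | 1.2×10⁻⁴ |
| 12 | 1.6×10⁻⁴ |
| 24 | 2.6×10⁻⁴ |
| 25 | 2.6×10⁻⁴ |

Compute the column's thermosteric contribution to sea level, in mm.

Layer 1 at 24 °C → α = 2.6×10⁻⁴ K⁻¹
Layer 2 at 12 °C → α = 1.6×10⁻⁴ K⁻¹
Layer 3 at 1.8 °C → α = 0.7×10⁻⁴ K⁻¹
2.6×10⁻⁴ × 1.2 × 230 = 0.07176 m
Layer 2: 790 × 0.68 × 1.6×10⁻⁴ = 0.085952 m
1020–2020 m: 1000 × 0.7×10⁻⁴ × 0.42 = 0.02940 m
Δh = 0.07176 + 0.085952 + 0.02940 = 0.187112 m ≈ 187 mm

about 187 mm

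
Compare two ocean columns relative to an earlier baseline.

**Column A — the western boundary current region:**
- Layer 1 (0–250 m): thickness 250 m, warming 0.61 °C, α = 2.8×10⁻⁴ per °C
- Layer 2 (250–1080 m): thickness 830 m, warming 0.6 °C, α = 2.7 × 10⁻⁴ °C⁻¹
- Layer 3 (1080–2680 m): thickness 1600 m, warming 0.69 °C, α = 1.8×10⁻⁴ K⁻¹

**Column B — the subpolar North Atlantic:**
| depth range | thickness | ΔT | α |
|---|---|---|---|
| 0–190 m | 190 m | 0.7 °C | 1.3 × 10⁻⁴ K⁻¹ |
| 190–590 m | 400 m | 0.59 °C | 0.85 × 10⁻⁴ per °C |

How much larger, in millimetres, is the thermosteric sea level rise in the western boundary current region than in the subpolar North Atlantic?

A Layer 1: 0.61 × 250 × 2.8×10⁻⁴ = 0.04270 m
A 250–1080 m: 0.6 × 830 × 2.7×10⁻⁴ = 0.13446 m
A Layer 3: 0.69 × 1.8×10⁻⁴ × 1600 = 0.19872 m
A total: 0.37588 m
B 0–190 m: 0.7 × 190 × 1.3×10⁻⁴ = 0.01729 m
B 0.85×10⁻⁴ × 0.59 × 400 = 0.02006 m
B total: 0.03735 m
Difference: 0.37588 − 0.03735 = 0.33853 m

Δh_A − Δh_B ≈ 340 mm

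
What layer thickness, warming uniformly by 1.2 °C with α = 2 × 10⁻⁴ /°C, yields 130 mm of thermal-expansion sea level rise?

542 m

H = Δh/(αΔT) = 0.13 / (2×10⁻⁴ × 1.2) ≈ 541.7 m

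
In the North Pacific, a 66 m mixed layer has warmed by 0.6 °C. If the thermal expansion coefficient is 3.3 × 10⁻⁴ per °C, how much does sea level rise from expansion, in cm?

Δh = αΔT·H = 3.3×10⁻⁴ × 0.6 × 66 = 0.013068 m

Δh ≈ 1.31 cm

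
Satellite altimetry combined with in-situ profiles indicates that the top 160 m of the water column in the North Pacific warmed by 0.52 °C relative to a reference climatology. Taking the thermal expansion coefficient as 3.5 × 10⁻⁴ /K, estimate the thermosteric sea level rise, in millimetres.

about 29.1 mm

Δh = αΔT·H = 3.5×10⁻⁴ × 0.52 × 160 = 0.02912 m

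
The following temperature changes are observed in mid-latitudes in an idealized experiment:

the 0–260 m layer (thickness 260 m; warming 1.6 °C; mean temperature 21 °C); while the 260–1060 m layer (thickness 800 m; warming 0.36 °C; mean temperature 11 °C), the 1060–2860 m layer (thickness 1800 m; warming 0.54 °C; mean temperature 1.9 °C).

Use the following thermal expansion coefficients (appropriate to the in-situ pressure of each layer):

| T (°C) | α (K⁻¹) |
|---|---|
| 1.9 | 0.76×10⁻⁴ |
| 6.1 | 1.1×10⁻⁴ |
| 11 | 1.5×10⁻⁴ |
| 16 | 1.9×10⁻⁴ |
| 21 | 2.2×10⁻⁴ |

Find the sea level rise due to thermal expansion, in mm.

Layer 1 at 21 °C → α = 2.2×10⁻⁴ K⁻¹
Layer 2 at 11 °C → α = 1.5×10⁻⁴ K⁻¹
Layer 3 at 1.9 °C → α = 0.76×10⁻⁴ K⁻¹
Layer 1: 1.6 × 260 × 2.2×10⁻⁴ = 0.09152 m
260–1060 m: 1.5×10⁻⁴ × 0.36 × 800 = 0.04320 m
0.76×10⁻⁴ × 0.54 × 1800 = 0.073872 m
Δh = 0.09152 + 0.04320 + 0.073872 = 0.208592 m

about 210 mm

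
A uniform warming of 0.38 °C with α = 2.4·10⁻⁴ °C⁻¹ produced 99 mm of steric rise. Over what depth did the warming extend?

H = Δh/(αΔT) = 0.099 / (2.4×10⁻⁴ × 0.38) ≈ 1086 m

about 1090 m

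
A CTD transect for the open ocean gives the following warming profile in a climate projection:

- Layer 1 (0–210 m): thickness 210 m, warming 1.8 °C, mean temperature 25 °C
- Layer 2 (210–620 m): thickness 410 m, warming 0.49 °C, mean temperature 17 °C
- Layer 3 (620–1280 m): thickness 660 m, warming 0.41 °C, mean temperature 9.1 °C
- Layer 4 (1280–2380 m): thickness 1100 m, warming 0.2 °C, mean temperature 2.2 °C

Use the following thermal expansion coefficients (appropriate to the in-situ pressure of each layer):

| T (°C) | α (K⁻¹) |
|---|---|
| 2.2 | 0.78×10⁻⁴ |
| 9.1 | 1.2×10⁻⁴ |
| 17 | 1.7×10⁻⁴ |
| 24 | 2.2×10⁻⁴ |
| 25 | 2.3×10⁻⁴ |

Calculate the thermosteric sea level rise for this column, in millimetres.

Layer 1 at 25 °C → α = 2.3×10⁻⁴ K⁻¹
Layer 2 at 17 °C → α = 1.7×10⁻⁴ K⁻¹
Layer 3 at 9.1 °C → α = 1.2×10⁻⁴ K⁻¹
Layer 4 at 2.2 °C → α = 0.78×10⁻⁴ K⁻¹
Layer 1: 1.8 × 210 × 2.3×10⁻⁴ = 0.08694 m
210–620 m: 410 × 1.7×10⁻⁴ × 0.49 = 0.034153 m
Layer 3: 1.2×10⁻⁴ × 660 × 0.41 = 0.032472 m
1280–2380 m: 0.78×10⁻⁴ × 0.2 × 1100 = 0.01716 m
Δh = 0.08694 + 0.034153 + 0.032472 + 0.01716 = 0.170725 m ≈ 171 mm

Δh ≈ 171 mm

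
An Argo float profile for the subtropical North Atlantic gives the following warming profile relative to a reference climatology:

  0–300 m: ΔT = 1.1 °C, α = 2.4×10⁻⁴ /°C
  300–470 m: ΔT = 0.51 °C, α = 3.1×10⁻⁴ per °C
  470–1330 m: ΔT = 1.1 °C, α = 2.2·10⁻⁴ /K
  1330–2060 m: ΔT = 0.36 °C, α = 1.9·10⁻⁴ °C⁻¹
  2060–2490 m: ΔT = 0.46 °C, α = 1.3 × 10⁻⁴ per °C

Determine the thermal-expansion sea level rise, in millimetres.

390 mm of thermosteric rise

300 × 1.1 × 2.4×10⁻⁴ = 0.07920 m
Layer 2: 0.51 × 3.1×10⁻⁴ × 170 = 0.026877 m
2.2×10⁻⁴ × 860 × 1.1 = 0.20812 m
Layer 4: 0.36 × 730 × 1.9×10⁻⁴ = 0.049932 m
Layer 5: 430 × 0.46 × 1.3×10⁻⁴ = 0.025714 m
Δh = 0.07920 + 0.026877 + 0.20812 + 0.049932 + 0.025714 = 0.389843 m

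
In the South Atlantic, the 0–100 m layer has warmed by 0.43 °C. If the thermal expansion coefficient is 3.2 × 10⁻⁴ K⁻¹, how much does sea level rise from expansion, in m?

0.014 m of thermosteric rise

Δh = αΔT·H = 3.2×10⁻⁴ × 0.43 × 100 = 0.01376 m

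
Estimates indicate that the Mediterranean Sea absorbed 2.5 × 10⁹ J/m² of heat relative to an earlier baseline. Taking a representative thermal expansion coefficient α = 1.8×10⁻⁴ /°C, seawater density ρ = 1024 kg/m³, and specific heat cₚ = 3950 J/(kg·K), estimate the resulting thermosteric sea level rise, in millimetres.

Δh = αQ/(ρcₚ) = 1.8×10⁻⁴ × 2.5×10⁹ / (1024 × 3950) ≈ 0.11125 m

about 110 mm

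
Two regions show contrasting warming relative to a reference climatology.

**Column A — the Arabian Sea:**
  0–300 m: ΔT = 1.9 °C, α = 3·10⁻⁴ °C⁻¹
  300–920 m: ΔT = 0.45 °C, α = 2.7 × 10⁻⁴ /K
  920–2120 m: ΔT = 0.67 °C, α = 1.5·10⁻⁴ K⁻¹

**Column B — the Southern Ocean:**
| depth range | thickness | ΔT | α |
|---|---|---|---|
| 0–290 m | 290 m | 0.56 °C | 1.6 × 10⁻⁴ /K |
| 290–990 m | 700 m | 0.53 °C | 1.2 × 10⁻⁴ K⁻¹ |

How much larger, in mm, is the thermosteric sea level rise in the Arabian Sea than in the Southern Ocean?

A 1.9 × 300 × 3×10⁻⁴ = 0.17100 m
A Layer 2: 2.7×10⁻⁴ × 0.45 × 620 = 0.07533 m
A Layer 3: 1.5×10⁻⁴ × 0.67 × 1200 = 0.12060 m
A total: 0.36693 m
B 0–290 m: 0.56 × 1.6×10⁻⁴ × 290 = 0.025984 m
B 700 × 1.2×10⁻⁴ × 0.53 = 0.04452 m
B total: 0.070504 m
Difference: 0.36693 − 0.070504 = 0.296426 m

Δh_A − Δh_B ≈ 300 mm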